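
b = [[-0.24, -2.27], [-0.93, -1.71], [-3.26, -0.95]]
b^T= [[-0.24, -0.93, -3.26],  [-2.27, -1.71, -0.95]]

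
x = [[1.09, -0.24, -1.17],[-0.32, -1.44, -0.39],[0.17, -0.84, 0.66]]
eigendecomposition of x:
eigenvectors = [[0.22+0.00j,(0.89+0j),(0.89-0j)], [(0.92+0j),-0.12+0.09j,(-0.12-0.09j)], [(0.32+0j),(0.11-0.41j),0.11+0.41j]]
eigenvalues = [(-1.65+0j), (0.98+0.52j), (0.98-0.52j)]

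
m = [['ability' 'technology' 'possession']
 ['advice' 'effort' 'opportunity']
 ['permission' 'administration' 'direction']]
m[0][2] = 'possession'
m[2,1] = 'administration'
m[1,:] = ['advice', 'effort', 'opportunity']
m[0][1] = 'technology'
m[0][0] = 'ability'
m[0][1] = 'technology'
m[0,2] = 'possession'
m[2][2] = 'direction'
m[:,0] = ['ability', 'advice', 'permission']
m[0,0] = 'ability'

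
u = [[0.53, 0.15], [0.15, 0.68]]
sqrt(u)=[[0.72, 0.1], [0.10, 0.82]]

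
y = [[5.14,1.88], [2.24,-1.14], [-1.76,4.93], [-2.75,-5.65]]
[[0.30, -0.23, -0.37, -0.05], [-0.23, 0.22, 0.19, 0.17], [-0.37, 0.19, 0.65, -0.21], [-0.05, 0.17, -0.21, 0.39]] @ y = [[1.82, -0.72], [-1.49, -0.71], [-2.04, 3.48], [-0.58, -3.53]]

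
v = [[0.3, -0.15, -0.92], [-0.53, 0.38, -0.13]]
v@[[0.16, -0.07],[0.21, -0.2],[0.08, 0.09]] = [[-0.06, -0.07],[-0.02, -0.05]]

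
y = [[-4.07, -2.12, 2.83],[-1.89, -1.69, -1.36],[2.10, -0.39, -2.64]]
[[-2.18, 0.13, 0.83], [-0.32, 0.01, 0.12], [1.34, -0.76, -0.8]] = y @ [[0.30, -0.42, -0.29],  [0.08, 0.57, 0.22],  [-0.28, -0.13, 0.04]]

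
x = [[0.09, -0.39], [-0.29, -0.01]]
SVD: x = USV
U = [[0.97, -0.26],[-0.26, -0.97]]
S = [0.41, 0.28]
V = [[0.4, -0.92], [0.92, 0.40]]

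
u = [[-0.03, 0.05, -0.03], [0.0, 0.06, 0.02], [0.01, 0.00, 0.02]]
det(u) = -0.000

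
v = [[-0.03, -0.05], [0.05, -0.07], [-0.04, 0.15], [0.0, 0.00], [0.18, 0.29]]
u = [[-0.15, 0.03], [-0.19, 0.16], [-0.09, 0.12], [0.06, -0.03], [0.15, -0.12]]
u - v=[[-0.12, 0.08],[-0.24, 0.23],[-0.05, -0.03],[0.06, -0.03],[-0.03, -0.41]]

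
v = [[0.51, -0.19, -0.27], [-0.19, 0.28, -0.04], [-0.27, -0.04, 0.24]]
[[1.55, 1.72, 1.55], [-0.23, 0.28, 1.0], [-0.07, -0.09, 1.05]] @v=[[0.05,  0.13,  -0.12], [-0.44,  0.08,  0.29], [-0.3,  -0.05,  0.27]]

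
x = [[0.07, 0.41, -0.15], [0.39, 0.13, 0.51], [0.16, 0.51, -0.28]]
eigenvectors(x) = [[-0.41, -0.79, 0.47], [-0.77, 0.43, -0.63], [-0.49, 0.44, 0.62]]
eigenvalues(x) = [0.66, -0.07, -0.67]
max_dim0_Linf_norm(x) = 0.51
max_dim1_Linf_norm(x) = 0.51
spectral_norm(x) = 0.75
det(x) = 0.03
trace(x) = -0.08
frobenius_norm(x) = 0.99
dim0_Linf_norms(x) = [0.39, 0.51, 0.51]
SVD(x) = [[0.59, -0.06, 0.81], [-0.07, -1.00, -0.03], [0.81, -0.04, -0.59]] @ diag([0.7456208258394588, 0.6548136505283327, 0.06299735832748682]) @ [[0.19, 0.86, -0.47], [-0.61, -0.27, -0.74], [-0.77, 0.43, 0.47]]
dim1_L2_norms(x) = [0.44, 0.66, 0.6]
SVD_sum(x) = [[0.08,0.38,-0.21], [-0.01,-0.05,0.02], [0.12,0.52,-0.28]] + [[0.03, 0.01, 0.03], [0.4, 0.18, 0.49], [0.02, 0.01, 0.02]] + [[-0.04,  0.02,  0.02], [0.0,  -0.0,  -0.00], [0.03,  -0.02,  -0.02]]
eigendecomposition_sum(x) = [[0.16, 0.21, 0.09], [0.30, 0.39, 0.16], [0.19, 0.25, 0.1]] + [[-0.05,0.0,0.04], [0.03,-0.0,-0.02], [0.03,-0.00,-0.02]] + [[-0.04, 0.2, -0.28], [0.06, -0.26, 0.37], [-0.06, 0.26, -0.36]]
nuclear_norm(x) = 1.46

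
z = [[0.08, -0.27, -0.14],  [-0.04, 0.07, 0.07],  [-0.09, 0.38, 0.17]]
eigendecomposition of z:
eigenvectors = [[-0.6, 0.86, -0.22], [0.26, -0.02, -0.53], [0.76, 0.51, 0.82]]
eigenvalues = [0.37, 0.0, -0.05]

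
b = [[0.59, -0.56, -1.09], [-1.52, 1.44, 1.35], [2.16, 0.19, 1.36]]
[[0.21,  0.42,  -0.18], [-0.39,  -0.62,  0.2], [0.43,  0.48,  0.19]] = b@[[0.26, 0.4, -0.02],[0.11, 0.29, -0.05],[-0.11, -0.32, 0.18]]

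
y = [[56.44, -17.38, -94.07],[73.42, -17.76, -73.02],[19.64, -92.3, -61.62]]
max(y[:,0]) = 73.42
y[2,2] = -61.62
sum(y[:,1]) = -127.44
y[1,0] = 73.42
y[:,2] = [-94.07, -73.02, -61.62]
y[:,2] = [-94.07, -73.02, -61.62]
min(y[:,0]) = 19.64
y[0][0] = 56.44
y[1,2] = -73.02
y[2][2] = -61.62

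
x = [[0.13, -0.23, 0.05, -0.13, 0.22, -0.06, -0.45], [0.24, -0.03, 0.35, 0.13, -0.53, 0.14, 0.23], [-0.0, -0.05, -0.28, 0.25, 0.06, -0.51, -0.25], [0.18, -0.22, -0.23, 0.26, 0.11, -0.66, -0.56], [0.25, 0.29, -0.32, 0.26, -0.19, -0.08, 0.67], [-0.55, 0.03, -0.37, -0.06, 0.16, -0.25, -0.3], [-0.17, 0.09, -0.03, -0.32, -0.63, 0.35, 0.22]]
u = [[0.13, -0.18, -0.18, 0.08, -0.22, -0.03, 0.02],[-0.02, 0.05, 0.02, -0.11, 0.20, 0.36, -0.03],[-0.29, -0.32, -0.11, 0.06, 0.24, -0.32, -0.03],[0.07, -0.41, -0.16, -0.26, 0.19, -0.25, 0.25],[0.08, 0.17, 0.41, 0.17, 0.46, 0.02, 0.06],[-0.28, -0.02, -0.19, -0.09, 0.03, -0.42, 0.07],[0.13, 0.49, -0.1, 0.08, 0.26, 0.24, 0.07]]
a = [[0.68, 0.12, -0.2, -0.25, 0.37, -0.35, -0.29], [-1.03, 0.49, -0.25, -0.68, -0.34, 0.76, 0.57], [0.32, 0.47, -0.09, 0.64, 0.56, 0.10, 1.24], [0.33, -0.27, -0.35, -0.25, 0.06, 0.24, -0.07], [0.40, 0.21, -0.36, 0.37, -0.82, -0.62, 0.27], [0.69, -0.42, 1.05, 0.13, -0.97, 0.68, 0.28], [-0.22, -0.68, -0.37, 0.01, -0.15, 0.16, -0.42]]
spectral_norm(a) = 1.88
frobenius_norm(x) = 2.11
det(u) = 0.00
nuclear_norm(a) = 8.19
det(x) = 0.00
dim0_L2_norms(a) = [1.56, 1.11, 1.27, 1.07, 1.49, 1.28, 1.51]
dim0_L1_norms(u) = [1.0, 1.64, 1.17, 0.85, 1.6, 1.64, 0.53]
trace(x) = -0.14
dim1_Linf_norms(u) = [0.22, 0.36, 0.32, 0.41, 0.46, 0.42, 0.49]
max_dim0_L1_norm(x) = 2.68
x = u @ a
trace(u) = -0.08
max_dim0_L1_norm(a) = 3.67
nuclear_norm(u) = 3.35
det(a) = -0.01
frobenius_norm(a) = 3.54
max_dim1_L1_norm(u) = 1.59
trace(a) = 0.27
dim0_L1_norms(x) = [1.52, 0.94, 1.63, 1.41, 1.9, 2.05, 2.68]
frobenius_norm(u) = 1.51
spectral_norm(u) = 1.05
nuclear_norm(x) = 4.26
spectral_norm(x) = 1.55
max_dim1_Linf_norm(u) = 0.49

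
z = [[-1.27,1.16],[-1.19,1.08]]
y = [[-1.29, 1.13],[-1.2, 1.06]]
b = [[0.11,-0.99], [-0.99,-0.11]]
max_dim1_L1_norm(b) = 1.1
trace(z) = -0.19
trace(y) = -0.23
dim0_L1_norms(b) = [1.1, 1.1]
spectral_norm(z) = 2.35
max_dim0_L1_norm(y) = 2.49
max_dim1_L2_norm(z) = 1.72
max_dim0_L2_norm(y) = 1.76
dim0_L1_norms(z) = [2.46, 2.24]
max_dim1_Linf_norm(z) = 1.27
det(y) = -0.01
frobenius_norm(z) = 2.35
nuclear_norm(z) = 2.36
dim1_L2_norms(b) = [1.0, 1.0]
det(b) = -0.99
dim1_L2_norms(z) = [1.72, 1.61]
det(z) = 0.01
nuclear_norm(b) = 1.99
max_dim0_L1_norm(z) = 2.46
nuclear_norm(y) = 2.35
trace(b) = 0.00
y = z @ b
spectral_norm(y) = 2.35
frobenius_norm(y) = 2.35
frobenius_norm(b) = 1.41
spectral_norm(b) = 1.00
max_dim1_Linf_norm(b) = 0.99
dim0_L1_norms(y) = [2.49, 2.19]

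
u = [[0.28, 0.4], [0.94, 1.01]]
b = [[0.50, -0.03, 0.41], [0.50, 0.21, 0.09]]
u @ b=[[0.34,0.08,0.15], [0.98,0.18,0.48]]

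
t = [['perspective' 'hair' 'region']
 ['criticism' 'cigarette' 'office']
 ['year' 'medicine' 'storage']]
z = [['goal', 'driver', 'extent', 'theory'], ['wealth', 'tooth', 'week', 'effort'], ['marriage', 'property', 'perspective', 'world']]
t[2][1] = 'medicine'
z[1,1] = 'tooth'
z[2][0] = 'marriage'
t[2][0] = 'year'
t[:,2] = ['region', 'office', 'storage']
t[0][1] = 'hair'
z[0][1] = 'driver'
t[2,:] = ['year', 'medicine', 'storage']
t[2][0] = 'year'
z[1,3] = 'effort'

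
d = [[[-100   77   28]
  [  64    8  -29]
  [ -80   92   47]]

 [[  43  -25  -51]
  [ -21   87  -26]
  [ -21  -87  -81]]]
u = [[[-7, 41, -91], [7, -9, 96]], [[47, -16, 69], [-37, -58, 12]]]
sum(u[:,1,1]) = -67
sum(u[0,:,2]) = 5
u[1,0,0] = 47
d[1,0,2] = -51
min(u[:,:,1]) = -58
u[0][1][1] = -9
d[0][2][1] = 92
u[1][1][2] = 12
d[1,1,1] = 87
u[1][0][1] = -16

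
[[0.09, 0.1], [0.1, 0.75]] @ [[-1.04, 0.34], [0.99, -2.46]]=[[0.01, -0.22],[0.64, -1.81]]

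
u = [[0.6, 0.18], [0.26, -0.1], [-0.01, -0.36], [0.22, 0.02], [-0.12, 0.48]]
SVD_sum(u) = [[0.59, 0.2], [0.20, 0.07], [-0.12, -0.04], [0.20, 0.07], [0.03, 0.01]] + [[0.01, -0.02], [0.06, -0.17], [0.11, -0.32], [0.02, -0.05], [-0.15, 0.47]]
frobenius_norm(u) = 0.95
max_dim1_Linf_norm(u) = 0.6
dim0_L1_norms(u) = [1.21, 1.14]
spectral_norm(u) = 0.71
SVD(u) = [[-0.88,-0.03], [-0.30,-0.28], [0.17,-0.54], [-0.3,-0.08], [-0.05,0.79]] @ diag([0.7079345978853626, 0.6262017287718791]) @ [[-0.95, -0.31], [-0.31, 0.95]]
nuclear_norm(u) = 1.33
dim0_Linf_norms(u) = [0.6, 0.48]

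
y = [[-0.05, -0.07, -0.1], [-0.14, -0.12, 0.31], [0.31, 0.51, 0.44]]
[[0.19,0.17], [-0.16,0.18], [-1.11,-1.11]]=y@[[0.01, -0.80], [-1.32, -1.4], [-1.01, -0.33]]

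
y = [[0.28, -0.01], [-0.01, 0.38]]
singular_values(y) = [0.38, 0.28]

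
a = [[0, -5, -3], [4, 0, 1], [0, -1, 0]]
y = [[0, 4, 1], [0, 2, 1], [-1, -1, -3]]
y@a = [[16, -1, 4], [8, -1, 2], [-4, 8, 2]]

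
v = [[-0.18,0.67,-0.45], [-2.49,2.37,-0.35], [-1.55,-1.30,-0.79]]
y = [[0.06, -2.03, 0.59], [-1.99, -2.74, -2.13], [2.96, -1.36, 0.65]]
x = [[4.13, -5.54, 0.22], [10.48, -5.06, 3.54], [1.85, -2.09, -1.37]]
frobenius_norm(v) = 4.16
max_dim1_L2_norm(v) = 3.46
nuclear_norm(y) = 8.84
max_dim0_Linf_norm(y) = 2.96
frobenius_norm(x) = 14.33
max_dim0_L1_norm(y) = 6.13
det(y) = 16.27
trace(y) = -2.03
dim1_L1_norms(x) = [9.89, 19.08, 5.31]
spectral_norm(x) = 13.82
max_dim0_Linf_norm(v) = 2.49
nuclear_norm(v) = 6.16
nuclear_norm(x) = 18.62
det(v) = -3.65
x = y @ v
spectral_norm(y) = 4.28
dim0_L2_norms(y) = [3.57, 3.67, 2.3]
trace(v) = 1.40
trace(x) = -2.30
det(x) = -59.40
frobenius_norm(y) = 5.61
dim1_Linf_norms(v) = [0.67, 2.49, 1.55]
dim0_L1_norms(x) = [16.46, 12.69, 5.13]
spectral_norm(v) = 3.53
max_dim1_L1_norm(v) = 5.21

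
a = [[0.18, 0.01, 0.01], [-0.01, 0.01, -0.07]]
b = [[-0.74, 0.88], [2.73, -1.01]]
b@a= [[-0.14, 0.00, -0.07],[0.5, 0.02, 0.10]]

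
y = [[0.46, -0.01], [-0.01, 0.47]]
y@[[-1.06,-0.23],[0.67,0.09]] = [[-0.49, -0.11], [0.33, 0.04]]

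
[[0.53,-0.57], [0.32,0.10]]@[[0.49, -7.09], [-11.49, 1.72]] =[[6.81, -4.74], [-0.99, -2.10]]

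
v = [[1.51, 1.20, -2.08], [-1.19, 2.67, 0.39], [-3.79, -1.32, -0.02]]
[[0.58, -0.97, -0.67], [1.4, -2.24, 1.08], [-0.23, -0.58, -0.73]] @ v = [[4.57, -1.01, -1.57], [0.69, -5.73, -3.81], [3.11, -0.86, 0.27]]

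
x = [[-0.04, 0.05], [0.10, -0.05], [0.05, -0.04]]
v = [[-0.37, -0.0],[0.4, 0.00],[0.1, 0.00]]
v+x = [[-0.41,0.05], [0.5,-0.05], [0.15,-0.04]]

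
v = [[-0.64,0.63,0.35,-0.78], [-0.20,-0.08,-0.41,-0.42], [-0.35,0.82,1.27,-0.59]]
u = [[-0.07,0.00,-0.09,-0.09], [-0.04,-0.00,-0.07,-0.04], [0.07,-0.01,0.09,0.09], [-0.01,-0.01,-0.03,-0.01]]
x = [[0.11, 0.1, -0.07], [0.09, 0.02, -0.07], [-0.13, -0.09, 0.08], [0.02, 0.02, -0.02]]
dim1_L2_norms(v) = [1.24, 0.63, 1.66]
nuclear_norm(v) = 3.00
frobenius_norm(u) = 0.23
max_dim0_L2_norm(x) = 0.19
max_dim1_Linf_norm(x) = 0.13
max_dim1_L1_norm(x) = 0.3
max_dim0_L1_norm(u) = 0.28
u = x @ v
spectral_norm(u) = 0.23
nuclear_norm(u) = 0.26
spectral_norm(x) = 0.27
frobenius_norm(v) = 2.16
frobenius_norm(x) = 0.27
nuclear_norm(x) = 0.32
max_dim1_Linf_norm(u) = 0.09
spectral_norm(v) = 1.98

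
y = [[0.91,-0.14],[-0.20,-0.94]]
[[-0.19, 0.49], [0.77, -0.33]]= y @ [[-0.32, 0.57], [-0.75, 0.23]]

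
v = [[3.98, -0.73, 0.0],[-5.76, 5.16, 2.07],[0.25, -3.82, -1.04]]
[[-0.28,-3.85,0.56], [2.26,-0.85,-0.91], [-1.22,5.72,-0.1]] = v @ [[-0.04, -1.26, 0.16], [0.16, -1.60, 0.11], [0.58, 0.07, -0.27]]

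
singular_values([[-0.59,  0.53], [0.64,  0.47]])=[0.87, 0.71]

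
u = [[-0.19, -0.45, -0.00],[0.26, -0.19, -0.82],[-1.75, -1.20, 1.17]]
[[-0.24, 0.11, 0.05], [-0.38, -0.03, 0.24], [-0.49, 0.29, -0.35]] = u @ [[0.32,  0.16,  0.23],[0.4,  -0.32,  -0.21],[0.47,  0.16,  -0.17]]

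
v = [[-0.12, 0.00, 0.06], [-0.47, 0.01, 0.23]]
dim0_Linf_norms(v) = [0.47, 0.01, 0.23]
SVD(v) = [[-0.25, -0.97],[-0.97, 0.25]] @ diag([0.54027085801286, 0.0027202908020534434]) @ [[0.9, -0.02, -0.44], [-0.16, 0.91, -0.37]]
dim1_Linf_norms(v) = [0.12, 0.47]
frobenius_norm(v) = 0.54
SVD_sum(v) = [[-0.12, 0.00, 0.06], [-0.47, 0.01, 0.23]] + [[0.0, -0.00, 0.00], [-0.00, 0.00, -0.0]]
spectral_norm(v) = 0.54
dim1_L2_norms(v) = [0.13, 0.52]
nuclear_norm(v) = 0.54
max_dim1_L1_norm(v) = 0.71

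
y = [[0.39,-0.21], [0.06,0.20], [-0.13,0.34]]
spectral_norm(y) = 0.55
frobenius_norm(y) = 0.61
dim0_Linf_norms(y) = [0.39, 0.34]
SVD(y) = [[-0.76, -0.57], [0.2, -0.67], [0.62, -0.48]] @ diag([0.5486818308543793, 0.26692367540232603]) @ [[-0.66,0.75],[-0.75,-0.66]]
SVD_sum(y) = [[0.28,  -0.31], [-0.07,  0.08], [-0.23,  0.25]] + [[0.11, 0.1], [0.13, 0.12], [0.10, 0.09]]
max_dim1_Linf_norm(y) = 0.39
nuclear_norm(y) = 0.82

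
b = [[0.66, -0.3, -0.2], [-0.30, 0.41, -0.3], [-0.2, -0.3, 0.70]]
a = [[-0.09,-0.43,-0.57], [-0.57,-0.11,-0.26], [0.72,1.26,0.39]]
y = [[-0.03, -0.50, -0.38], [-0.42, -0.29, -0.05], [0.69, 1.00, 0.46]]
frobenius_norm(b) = 1.24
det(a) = 0.32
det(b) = 0.01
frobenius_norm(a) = 1.78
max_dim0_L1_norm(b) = 1.2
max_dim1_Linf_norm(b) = 0.7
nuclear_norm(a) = 2.55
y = b @ a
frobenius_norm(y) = 1.53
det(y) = 0.01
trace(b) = 1.77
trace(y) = 0.14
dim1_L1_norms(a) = [1.09, 0.94, 2.37]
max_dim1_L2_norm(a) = 1.5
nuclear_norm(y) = 1.88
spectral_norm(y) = 1.48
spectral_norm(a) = 1.67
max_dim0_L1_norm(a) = 1.8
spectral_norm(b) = 0.89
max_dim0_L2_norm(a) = 1.34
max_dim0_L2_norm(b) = 0.79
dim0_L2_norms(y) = [0.81, 1.16, 0.6]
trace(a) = 0.19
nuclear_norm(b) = 1.77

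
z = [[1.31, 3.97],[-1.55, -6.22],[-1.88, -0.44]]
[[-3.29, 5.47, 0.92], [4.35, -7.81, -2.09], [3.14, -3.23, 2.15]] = z @ [[-1.6, 1.51, -1.30], [-0.3, 0.88, 0.66]]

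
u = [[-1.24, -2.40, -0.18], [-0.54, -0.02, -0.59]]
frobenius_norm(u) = 2.82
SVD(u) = [[-0.99, -0.12], [-0.12, 0.99]] @ diag([2.7257934872886103, 0.7349488857430834]) @ [[0.48,0.87,0.09],  [-0.53,0.37,-0.77]]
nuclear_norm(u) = 3.46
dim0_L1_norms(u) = [1.78, 2.42, 0.77]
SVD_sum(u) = [[-1.29, -2.37, -0.25], [-0.16, -0.29, -0.03]] + [[0.05,-0.03,0.07], [-0.38,0.27,-0.56]]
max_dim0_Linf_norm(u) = 2.4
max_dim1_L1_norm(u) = 3.82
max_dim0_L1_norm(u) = 2.42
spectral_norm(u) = 2.73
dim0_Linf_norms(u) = [1.24, 2.4, 0.59]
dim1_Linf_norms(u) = [2.4, 0.59]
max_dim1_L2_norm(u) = 2.71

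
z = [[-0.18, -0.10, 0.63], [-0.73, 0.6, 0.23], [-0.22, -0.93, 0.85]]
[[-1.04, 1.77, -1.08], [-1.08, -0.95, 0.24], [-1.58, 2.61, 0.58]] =z @ [[1.31, 2.21, -3.52], [0.27, -0.21, -2.67], [-1.23, 3.41, -3.15]]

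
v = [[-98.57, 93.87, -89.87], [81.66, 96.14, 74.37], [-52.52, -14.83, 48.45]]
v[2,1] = -14.83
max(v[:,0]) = 81.66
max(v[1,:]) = 96.14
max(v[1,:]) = 96.14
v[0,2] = -89.87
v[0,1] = 93.87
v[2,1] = -14.83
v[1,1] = 96.14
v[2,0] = -52.52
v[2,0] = -52.52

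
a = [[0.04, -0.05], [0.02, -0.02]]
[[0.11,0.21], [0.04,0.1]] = a @ [[-0.54, 3.74], [-2.62, -1.26]]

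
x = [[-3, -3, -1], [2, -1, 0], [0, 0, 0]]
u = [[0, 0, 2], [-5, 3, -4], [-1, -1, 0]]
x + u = [[-3, -3, 1], [-3, 2, -4], [-1, -1, 0]]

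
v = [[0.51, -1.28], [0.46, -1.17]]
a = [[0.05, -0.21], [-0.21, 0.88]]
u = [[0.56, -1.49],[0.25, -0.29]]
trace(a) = 0.93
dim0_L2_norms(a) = [0.22, 0.9]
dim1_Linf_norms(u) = [1.49, 0.29]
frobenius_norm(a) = 0.93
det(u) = 0.21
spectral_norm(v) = 1.87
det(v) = -0.01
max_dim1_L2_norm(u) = 1.59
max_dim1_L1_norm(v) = 1.79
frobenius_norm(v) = 1.87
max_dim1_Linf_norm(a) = 0.88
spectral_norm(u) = 1.63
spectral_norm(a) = 0.93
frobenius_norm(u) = 1.64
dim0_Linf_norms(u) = [0.56, 1.49]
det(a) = -0.00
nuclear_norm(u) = 1.76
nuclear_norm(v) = 1.87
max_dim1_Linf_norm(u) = 1.49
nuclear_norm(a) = 0.93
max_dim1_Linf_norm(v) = 1.28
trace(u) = 0.27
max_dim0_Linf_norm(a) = 0.88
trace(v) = -0.66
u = v + a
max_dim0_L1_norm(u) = 1.78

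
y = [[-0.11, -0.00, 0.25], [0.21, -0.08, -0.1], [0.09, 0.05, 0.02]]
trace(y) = -0.17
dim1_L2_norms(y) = [0.27, 0.25, 0.1]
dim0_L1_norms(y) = [0.41, 0.13, 0.37]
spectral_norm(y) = 0.34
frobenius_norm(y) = 0.38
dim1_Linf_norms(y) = [0.25, 0.21, 0.09]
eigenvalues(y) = [(0.14+0j), (-0.15+0.08j), (-0.15-0.08j)]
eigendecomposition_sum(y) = [[0.05+0.00j,(0.02+0j),(0.08+0j)], [0.02+0.00j,(0.01+0j),0.04+0.00j], [(0.05+0j),(0.02+0j),(0.08+0j)]] + [[(-0.08-0.03j), -0.01-0.05j, (0.08+0.05j)], [(0.09+0.15j), -0.04+0.09j, -0.07-0.20j], [0.02-0.02j, 0.02+0.00j, (-0.03+0.02j)]] + [[(-0.08+0.03j), -0.01+0.05j, 0.08-0.05j], [(0.09-0.15j), (-0.04-0.09j), -0.07+0.20j], [0.02+0.02j, 0.02-0.00j, -0.03-0.02j]]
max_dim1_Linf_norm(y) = 0.25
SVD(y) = [[-0.75, -0.63, -0.23], [0.66, -0.63, -0.41], [0.11, -0.45, 0.88]] @ diag([0.34286030803136464, 0.14926967918266412, 0.07915410319965878]) @ [[0.67, -0.14, -0.73], [-0.70, 0.19, -0.68], [0.23, 0.97, 0.03]]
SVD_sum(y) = [[-0.17, 0.03, 0.19], [0.15, -0.03, -0.16], [0.03, -0.01, -0.03]] + [[0.07, -0.02, 0.06], [0.07, -0.02, 0.06], [0.05, -0.01, 0.05]] + [[-0.0, -0.02, -0.00], [-0.01, -0.03, -0.00], [0.02, 0.07, 0.00]]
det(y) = 0.00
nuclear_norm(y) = 0.57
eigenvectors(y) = [[(0.67+0j),(0.33-0.26j),(0.33+0.26j)], [(0.34+0j),(-0.9+0j),-0.90-0.00j], [0.66+0.00j,(0.02+0.15j),(0.02-0.15j)]]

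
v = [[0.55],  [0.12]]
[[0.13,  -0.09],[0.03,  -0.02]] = v@[[0.24,-0.16]]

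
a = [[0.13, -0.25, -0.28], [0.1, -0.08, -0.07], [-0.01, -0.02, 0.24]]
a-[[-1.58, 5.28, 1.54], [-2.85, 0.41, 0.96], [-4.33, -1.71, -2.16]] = [[1.71, -5.53, -1.82], [2.95, -0.49, -1.03], [4.32, 1.69, 2.4]]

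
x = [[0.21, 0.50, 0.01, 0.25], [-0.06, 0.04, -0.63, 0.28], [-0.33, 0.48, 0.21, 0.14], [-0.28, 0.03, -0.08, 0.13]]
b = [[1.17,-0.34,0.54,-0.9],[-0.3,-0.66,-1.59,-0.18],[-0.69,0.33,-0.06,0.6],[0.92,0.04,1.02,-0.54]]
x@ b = [[0.32, -0.39, -0.43, -0.41], [0.61, -0.2, 0.23, -0.48], [-0.55, -0.13, -0.81, 0.26], [-0.16, 0.05, -0.06, 0.13]]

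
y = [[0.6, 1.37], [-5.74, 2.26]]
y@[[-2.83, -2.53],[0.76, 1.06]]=[[-0.66, -0.07], [17.96, 16.92]]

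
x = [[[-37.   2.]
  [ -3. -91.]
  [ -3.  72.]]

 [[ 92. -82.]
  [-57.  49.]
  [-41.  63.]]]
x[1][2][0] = -41.0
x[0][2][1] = 72.0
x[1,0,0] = 92.0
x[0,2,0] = -3.0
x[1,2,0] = -41.0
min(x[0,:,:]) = -91.0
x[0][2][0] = -3.0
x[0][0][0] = -37.0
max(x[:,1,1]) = 49.0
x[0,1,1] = -91.0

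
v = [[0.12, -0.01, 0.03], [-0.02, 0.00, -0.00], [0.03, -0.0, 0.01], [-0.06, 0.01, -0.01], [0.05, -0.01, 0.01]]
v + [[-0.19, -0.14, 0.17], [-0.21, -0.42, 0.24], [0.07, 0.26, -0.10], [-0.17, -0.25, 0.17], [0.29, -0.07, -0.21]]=[[-0.07, -0.15, 0.20], [-0.23, -0.42, 0.24], [0.10, 0.26, -0.09], [-0.23, -0.24, 0.16], [0.34, -0.08, -0.20]]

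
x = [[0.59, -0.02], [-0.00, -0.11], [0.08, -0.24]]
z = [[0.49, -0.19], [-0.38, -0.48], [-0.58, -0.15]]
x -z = [[0.10, 0.17], [0.38, 0.37], [0.66, -0.09]]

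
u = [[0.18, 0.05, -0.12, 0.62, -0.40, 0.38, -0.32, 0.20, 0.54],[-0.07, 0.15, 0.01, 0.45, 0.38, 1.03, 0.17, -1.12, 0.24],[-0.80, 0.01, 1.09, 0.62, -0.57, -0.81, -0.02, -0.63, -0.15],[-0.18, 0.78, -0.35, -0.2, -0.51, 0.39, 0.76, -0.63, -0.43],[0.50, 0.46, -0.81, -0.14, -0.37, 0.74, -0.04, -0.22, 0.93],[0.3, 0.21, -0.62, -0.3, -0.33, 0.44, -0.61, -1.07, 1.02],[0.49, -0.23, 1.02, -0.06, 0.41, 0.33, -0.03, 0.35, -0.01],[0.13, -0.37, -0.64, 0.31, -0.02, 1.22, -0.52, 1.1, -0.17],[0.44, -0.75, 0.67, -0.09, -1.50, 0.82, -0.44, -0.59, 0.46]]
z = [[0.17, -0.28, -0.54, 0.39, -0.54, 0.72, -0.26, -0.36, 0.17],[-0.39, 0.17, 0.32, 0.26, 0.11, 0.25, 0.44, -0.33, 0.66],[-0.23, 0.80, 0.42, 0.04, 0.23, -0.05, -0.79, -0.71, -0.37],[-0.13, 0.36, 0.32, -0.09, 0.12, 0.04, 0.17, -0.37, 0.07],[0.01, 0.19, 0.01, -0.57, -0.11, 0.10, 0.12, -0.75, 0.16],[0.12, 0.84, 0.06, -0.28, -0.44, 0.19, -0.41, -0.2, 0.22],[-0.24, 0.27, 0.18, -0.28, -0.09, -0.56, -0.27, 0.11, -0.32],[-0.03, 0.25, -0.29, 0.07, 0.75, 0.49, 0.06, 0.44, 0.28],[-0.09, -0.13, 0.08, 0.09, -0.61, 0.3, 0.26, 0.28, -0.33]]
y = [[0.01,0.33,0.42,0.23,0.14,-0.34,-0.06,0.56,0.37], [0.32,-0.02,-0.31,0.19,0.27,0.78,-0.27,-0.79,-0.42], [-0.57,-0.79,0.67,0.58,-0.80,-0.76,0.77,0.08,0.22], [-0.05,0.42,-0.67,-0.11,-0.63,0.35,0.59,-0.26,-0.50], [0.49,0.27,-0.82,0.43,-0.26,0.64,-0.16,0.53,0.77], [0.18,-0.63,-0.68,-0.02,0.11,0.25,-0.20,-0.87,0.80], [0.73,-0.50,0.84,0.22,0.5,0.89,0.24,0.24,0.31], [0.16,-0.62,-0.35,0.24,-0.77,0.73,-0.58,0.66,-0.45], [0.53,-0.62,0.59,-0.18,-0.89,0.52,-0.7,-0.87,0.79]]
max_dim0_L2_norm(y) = 1.87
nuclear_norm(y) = 12.45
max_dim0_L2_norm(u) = 2.24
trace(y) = 2.23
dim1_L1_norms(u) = [2.81, 3.62, 4.7, 4.23, 4.21, 4.9, 2.93, 4.48, 5.76]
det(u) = -1.45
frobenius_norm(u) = 5.14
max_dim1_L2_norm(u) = 2.21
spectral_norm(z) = 1.89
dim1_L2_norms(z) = [1.26, 1.08, 1.48, 0.67, 0.99, 1.13, 0.87, 1.11, 0.87]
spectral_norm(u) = 3.00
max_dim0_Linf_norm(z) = 0.84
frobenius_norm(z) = 3.22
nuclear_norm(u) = 13.03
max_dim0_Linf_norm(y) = 0.89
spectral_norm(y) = 2.57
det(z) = -0.02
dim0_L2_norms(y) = [1.24, 1.55, 1.87, 0.87, 1.69, 1.87, 1.4, 1.82, 1.66]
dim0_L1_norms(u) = [3.09, 3.01, 5.33, 2.79, 4.49, 6.16, 2.91, 5.91, 3.95]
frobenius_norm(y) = 4.75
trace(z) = 0.59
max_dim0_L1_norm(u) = 6.16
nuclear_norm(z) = 8.26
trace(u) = 2.82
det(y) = -0.05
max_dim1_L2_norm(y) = 1.99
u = z + y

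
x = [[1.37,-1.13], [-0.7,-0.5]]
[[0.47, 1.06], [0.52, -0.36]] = x@ [[-0.24,0.63], [-0.71,-0.17]]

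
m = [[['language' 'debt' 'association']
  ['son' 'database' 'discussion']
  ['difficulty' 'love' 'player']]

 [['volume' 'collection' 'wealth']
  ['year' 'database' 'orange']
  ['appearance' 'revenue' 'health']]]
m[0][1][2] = 'discussion'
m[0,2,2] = 'player'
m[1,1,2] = 'orange'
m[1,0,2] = 'wealth'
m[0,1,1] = 'database'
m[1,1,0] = 'year'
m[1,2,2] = 'health'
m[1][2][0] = 'appearance'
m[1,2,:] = ['appearance', 'revenue', 'health']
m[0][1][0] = 'son'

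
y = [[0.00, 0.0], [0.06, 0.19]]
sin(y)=[[0.0, 0.0],[0.06, 0.19]]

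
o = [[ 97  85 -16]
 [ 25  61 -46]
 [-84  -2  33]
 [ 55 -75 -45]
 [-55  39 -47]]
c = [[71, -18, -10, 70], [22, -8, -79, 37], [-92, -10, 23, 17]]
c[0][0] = 71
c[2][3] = 17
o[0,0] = 97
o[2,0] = -84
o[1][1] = 61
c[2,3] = 17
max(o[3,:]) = 55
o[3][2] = -45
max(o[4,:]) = 39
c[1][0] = 22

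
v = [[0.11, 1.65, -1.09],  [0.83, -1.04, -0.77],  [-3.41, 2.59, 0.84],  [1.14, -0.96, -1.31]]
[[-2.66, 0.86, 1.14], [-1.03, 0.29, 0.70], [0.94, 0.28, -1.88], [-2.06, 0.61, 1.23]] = v @ [[-0.19,  -0.19,  0.59], [-0.45,  0.08,  0.25], [1.74,  -0.69,  -0.61]]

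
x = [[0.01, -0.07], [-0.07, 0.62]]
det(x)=0.001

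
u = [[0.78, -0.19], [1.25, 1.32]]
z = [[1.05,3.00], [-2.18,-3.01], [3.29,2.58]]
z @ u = [[4.57, 3.76], [-5.46, -3.56], [5.79, 2.78]]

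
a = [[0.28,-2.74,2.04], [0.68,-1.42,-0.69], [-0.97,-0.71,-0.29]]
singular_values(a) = [3.55, 1.51, 1.16]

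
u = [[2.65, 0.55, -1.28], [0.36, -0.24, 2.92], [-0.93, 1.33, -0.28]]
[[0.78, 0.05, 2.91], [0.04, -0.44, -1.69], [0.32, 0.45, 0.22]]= u@[[0.22, -0.09, 0.69], [0.4, 0.25, 0.52], [0.02, -0.12, -0.62]]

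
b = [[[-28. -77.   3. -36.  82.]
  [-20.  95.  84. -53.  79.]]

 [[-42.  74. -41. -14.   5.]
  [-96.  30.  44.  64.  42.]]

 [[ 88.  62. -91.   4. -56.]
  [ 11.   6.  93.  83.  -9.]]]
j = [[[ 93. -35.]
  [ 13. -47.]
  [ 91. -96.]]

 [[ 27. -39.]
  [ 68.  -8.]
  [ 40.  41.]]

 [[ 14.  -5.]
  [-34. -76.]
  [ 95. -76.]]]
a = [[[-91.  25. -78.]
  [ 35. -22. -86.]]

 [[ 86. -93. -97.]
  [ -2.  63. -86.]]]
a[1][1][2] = -86.0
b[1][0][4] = 5.0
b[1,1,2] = 44.0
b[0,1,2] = 84.0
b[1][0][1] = 74.0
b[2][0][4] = -56.0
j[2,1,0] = -34.0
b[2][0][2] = -91.0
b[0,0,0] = -28.0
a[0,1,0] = 35.0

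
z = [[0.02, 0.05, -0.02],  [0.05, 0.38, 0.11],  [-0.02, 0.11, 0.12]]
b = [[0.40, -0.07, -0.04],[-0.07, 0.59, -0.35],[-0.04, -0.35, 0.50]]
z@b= [[0.01, 0.04, -0.03], [-0.01, 0.18, -0.08], [-0.02, 0.02, 0.02]]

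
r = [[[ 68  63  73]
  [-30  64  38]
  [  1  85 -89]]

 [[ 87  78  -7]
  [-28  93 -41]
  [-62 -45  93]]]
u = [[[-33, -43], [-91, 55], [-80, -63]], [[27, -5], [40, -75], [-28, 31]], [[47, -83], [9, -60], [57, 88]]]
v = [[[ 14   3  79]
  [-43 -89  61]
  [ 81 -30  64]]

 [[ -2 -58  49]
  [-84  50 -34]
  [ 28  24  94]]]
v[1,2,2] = 94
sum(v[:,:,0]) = -6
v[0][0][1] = 3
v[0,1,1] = -89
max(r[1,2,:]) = 93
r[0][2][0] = 1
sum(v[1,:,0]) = -58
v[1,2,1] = 24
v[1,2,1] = 24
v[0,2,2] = 64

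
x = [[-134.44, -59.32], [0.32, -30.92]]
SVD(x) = [[-1.00, -0.09], [-0.09, 1.0]] @ diag([147.46960247057382, 28.316799733919773]) @ [[0.91, 0.42], [0.42, -0.91]]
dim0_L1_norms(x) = [134.76, 90.24]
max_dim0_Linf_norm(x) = 134.44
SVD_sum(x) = [[-133.42, -61.53], [-11.49, -5.30]] + [[-1.02, 2.21], [11.81, -25.62]]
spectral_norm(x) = 147.47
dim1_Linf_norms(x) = [134.44, 30.92]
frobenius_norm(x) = 150.16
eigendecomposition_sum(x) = [[-134.50, -77.21], [0.42, 0.24]] + [[0.06, 17.89], [-0.1, -31.16]]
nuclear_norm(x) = 175.79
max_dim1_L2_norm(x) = 146.95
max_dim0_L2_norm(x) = 134.44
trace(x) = -165.36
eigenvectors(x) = [[-1.00, 0.5], [0.00, -0.87]]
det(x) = 4175.87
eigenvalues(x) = [-134.26, -31.1]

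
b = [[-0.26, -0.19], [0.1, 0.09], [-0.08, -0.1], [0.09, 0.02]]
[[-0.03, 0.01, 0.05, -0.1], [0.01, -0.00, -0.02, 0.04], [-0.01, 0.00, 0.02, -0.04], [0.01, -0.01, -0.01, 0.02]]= b@[[0.11, -0.07, -0.06, 0.22], [0.00, 0.05, -0.20, 0.24]]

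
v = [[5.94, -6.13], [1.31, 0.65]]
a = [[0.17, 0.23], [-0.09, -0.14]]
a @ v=[[1.31, -0.89], [-0.72, 0.46]]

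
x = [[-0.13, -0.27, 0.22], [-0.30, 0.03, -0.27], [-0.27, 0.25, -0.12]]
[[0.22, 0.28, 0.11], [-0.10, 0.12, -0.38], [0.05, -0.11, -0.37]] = x@ [[-0.46,-0.41,0.79], [0.13,-0.91,-0.40], [0.88,-0.08,0.47]]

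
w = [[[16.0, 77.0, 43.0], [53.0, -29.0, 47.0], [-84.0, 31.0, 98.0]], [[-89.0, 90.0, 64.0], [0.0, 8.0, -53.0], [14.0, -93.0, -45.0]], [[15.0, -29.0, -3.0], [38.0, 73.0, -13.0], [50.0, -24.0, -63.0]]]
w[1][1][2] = -53.0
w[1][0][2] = 64.0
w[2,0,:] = [15.0, -29.0, -3.0]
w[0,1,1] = -29.0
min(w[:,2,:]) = -93.0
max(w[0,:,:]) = 98.0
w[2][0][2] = -3.0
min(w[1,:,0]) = -89.0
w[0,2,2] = 98.0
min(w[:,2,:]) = -93.0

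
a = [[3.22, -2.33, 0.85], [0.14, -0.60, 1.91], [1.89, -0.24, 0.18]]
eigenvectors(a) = [[0.78,-0.5,-0.46], [0.33,-0.60,-0.79], [0.53,-0.62,0.41]]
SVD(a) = [[-0.9, 0.10, -0.42], [-0.21, -0.95, 0.24], [-0.38, 0.30, 0.87]] @ diag([4.494466436173051, 1.854802230564542, 0.754374005123919]) @ [[-0.81, 0.52, -0.28],[0.4, 0.15, -0.9],[0.43, 0.84, 0.33]]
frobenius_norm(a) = 4.92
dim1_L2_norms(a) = [4.06, 2.01, 1.91]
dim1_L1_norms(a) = [6.4, 2.65, 2.31]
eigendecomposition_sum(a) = [[4.64, -3.11, -0.76], [1.95, -1.3, -0.32], [3.14, -2.11, -0.51]] + [[-1.19, 1.21, 1.00], [-1.41, 1.44, 1.19], [-1.46, 1.49, 1.23]] + [[-0.23, -0.43, 0.61], [-0.39, -0.74, 1.04], [0.2, 0.38, -0.53]]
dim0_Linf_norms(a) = [3.22, 2.33, 1.91]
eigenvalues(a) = [2.82, 1.48, -1.5]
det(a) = -6.29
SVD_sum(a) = [[3.29, -2.09, 1.11], [0.77, -0.49, 0.26], [1.39, -0.88, 0.47]] + [[0.07, 0.03, -0.16], [-0.71, -0.26, 1.59], [0.22, 0.08, -0.51]] + [[-0.14, -0.27, -0.10], [0.08, 0.15, 0.06], [0.28, 0.56, 0.22]]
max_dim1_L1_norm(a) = 6.4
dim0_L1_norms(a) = [5.25, 3.17, 2.94]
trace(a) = 2.80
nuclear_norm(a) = 7.10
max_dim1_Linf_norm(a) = 3.22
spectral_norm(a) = 4.49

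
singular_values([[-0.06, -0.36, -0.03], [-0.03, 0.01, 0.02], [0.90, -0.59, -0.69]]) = [1.29, 0.34, 0.0]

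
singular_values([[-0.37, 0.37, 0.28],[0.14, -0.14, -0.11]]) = [0.64, 0.0]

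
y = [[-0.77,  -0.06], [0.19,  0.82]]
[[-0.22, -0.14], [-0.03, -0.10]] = y @ [[0.3, 0.19],[-0.11, -0.17]]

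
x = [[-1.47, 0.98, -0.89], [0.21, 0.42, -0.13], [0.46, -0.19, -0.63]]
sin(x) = [[-1.11, 0.78, -0.47], [0.14, 0.43, -0.17], [0.22, -0.07, -0.74]]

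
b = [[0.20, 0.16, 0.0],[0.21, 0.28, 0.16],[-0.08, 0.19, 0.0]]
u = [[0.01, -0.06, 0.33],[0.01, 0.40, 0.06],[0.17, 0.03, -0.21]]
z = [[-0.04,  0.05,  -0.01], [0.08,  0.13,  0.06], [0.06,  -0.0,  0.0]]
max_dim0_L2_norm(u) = 0.41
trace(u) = 0.20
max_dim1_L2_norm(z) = 0.16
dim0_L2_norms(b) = [0.3, 0.37, 0.16]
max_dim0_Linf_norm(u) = 0.4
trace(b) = 0.48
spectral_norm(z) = 0.17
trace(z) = 0.09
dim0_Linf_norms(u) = [0.17, 0.4, 0.33]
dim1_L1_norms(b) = [0.36, 0.65, 0.27]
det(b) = -0.01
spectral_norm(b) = 0.46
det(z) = 0.00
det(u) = -0.02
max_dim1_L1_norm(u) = 0.47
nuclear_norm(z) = 0.27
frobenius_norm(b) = 0.51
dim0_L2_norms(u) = [0.17, 0.41, 0.4]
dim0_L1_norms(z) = [0.18, 0.18, 0.07]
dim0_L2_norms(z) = [0.11, 0.14, 0.06]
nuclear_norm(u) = 0.96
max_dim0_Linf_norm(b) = 0.28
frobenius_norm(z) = 0.19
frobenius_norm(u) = 0.59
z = u @ b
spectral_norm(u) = 0.41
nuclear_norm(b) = 0.74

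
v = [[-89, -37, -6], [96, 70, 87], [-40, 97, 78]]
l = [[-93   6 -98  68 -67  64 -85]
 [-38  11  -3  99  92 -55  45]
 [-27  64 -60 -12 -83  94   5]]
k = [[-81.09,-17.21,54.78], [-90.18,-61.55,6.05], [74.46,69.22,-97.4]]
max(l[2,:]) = 94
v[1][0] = 96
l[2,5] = 94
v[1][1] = 70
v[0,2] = -6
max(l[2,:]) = 94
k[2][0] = 74.46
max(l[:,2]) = -3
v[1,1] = 70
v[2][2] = 78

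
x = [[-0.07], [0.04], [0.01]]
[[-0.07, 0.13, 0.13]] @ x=[[0.01]]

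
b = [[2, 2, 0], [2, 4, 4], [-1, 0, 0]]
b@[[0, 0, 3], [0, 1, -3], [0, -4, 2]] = [[0, 2, 0], [0, -12, 2], [0, 0, -3]]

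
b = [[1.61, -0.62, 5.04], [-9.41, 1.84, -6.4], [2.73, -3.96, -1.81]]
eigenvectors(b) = [[(0.35+0j), (-0.58-0.23j), (-0.58+0.23j)],[(-0.84+0j), (-0.1-0.42j), -0.10+0.42j],[0.40+0.00j, (0.66+0j), (0.66-0j)]]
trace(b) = 1.64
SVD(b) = [[-0.35, -0.47, 0.81],  [0.92, -0.04, 0.38],  [-0.15, 0.88, 0.45]] @ diag([12.442431079987024, 5.346216640220476, 2.070332450502236]) @ [[-0.78, 0.20, -0.60], [0.38, -0.61, -0.70], [-0.5, -0.77, 0.4]]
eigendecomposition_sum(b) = [[2.77+0.00j, (-1.49+0j), 2.21+0.00j], [(-6.61-0j), 3.56-0.00j, -5.26+0.00j], [(3.17+0j), -1.70+0.00j, (2.52+0j)]] + [[-0.58+2.03j, (0.44+1.8j), 1.42+1.98j], [-1.40+0.48j, -0.86+0.97j, (-0.57+1.61j)], [(-0.22-2.22j), -1.13-1.60j, (-2.17-1.39j)]] + [[(-0.58-2.03j),(0.44-1.8j),(1.42-1.98j)],  [(-1.4-0.48j),(-0.86-0.97j),(-0.57-1.61j)],  [-0.22+2.22j,(-1.13+1.6j),-2.17+1.39j]]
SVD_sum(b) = [[3.40, -0.88, 2.61],[-8.93, 2.31, -6.86],[1.43, -0.37, 1.1]] + [[-0.95,1.54,1.76], [-0.08,0.13,0.15], [1.77,-2.88,-3.28]] + [[-0.84, -1.28, 0.67], [-0.4, -0.60, 0.31], [-0.47, -0.71, 0.37]]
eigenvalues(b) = [(8.85+0j), (-3.6+1.6j), (-3.6-1.6j)]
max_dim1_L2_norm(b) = 11.53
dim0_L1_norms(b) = [13.75, 6.42, 13.25]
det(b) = 137.72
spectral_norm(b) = 12.44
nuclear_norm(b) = 19.86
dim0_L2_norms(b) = [9.93, 4.41, 8.34]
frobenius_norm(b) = 13.70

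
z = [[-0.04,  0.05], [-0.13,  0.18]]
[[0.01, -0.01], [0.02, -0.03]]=z@[[-0.09,0.18], [0.03,-0.06]]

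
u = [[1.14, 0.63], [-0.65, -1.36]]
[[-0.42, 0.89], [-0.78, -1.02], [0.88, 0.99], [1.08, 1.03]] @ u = [[-1.06, -1.48],[-0.23, 0.9],[0.36, -0.79],[0.56, -0.72]]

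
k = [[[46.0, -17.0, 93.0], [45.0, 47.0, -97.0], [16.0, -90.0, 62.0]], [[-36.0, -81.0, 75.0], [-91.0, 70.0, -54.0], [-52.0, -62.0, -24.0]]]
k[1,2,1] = -62.0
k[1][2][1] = -62.0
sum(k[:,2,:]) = -150.0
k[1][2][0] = -52.0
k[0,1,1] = 47.0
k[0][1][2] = -97.0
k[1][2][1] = -62.0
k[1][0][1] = -81.0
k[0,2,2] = 62.0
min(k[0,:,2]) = -97.0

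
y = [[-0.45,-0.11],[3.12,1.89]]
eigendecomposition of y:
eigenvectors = [[-0.57,0.05], [0.82,-1.00]]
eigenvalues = [-0.29, 1.73]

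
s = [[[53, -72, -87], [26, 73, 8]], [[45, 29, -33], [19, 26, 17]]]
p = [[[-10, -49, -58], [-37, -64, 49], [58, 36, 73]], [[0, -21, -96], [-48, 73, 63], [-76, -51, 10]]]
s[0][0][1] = -72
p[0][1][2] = 49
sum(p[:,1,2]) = 112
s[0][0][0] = 53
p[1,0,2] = -96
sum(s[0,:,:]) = 1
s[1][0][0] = 45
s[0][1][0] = 26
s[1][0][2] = -33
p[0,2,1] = 36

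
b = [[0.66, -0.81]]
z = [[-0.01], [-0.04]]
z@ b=[[-0.01, 0.01], [-0.03, 0.03]]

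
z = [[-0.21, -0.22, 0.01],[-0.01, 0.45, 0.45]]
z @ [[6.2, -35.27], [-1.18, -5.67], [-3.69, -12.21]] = [[-1.08, 8.53], [-2.25, -7.69]]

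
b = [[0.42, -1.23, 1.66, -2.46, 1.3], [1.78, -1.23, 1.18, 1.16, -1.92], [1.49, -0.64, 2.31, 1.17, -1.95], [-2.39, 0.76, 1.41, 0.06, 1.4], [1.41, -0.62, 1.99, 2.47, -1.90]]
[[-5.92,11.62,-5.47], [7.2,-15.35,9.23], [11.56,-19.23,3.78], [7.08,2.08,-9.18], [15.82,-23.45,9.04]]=b @ [[-1.04,-0.82,1.61], [0.38,-1.28,-4.55], [3.34,-2.84,-2.05], [4.05,-4.12,3.69], [-0.46,3.82,0.57]]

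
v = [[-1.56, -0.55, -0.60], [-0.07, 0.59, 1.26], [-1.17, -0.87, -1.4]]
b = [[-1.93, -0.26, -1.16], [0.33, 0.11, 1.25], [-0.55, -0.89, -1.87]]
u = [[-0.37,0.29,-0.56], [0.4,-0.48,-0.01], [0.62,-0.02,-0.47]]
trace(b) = -3.69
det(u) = -0.19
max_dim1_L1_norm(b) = 3.35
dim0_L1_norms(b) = [2.81, 1.26, 4.28]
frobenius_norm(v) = 3.02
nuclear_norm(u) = 1.97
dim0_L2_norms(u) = [0.83, 0.56, 0.73]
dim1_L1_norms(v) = [2.71, 1.92, 3.44]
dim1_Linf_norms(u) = [0.56, 0.48, 0.62]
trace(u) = -1.32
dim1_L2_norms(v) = [1.76, 1.39, 2.02]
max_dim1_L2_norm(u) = 0.78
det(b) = -1.46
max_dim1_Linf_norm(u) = 0.62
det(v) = -0.01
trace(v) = -2.37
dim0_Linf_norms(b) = [1.93, 0.89, 1.87]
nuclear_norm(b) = 4.74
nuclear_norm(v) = 3.97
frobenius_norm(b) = 3.38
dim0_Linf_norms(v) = [1.56, 0.87, 1.4]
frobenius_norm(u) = 1.24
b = u + v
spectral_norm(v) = 2.78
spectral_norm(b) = 3.12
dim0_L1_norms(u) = [1.39, 0.79, 1.04]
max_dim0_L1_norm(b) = 4.28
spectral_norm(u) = 0.93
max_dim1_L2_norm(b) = 2.27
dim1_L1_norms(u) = [1.22, 0.89, 1.11]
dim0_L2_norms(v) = [1.95, 1.19, 1.98]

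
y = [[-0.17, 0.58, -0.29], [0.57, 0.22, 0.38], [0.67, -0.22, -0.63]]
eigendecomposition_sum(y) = [[(0.22-0j), 0.28+0.00j, 0.03-0.00j],[(0.34-0j), (0.43+0j), (0.05-0j)],[(0.06-0j), (0.07+0j), (0.01-0j)]] + [[-0.19+0.20j, (0.15-0.09j), -0.16-0.21j],[0.12-0.19j, (-0.1+0.1j), (0.16+0.14j)],[(0.31+0.29j), -0.15-0.23j, (-0.32+0.25j)]] + [[-0.19-0.20j, (0.15+0.09j), (-0.16+0.21j)], [(0.12+0.19j), -0.10-0.10j, (0.16-0.14j)], [(0.31-0.29j), (-0.15+0.23j), -0.32-0.25j]]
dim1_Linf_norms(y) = [0.58, 0.57, 0.67]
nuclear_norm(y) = 2.33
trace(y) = -0.58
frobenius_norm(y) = 1.36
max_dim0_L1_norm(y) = 1.41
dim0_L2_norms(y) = [0.9, 0.66, 0.79]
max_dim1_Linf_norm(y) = 0.67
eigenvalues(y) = [(0.65+0j), (-0.62+0.55j), (-0.62-0.55j)]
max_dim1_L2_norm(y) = 0.95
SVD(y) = [[-0.16, 0.53, 0.83], [0.25, -0.79, 0.55], [0.96, 0.3, -0.01]] @ diag([0.9636081038179579, 0.7319498004553161, 0.6300864320629213]) @ [[0.84, -0.26, -0.48],[-0.47, 0.09, -0.88],[0.27, 0.96, -0.04]]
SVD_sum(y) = [[-0.13, 0.04, 0.07], [0.20, -0.06, -0.12], [0.77, -0.24, -0.44]] + [[-0.18, 0.04, -0.34], [0.27, -0.05, 0.51], [-0.10, 0.02, -0.19]] + [[0.14, 0.5, -0.02],[0.09, 0.34, -0.02],[-0.00, -0.0, 0.00]]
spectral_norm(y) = 0.96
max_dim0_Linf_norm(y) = 0.67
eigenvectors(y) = [[(-0.54+0j), (0.01-0.5j), (0.01+0.5j)], [-0.83+0.00j, 0.08+0.39j, 0.08-0.39j], [(-0.14+0j), -0.77+0.00j, -0.77-0.00j]]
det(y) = 0.44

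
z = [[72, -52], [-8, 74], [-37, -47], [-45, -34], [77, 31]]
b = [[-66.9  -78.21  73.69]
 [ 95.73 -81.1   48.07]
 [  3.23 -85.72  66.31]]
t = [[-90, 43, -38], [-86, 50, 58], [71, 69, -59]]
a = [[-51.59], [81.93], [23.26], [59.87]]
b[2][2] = 66.31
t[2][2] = -59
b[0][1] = -78.21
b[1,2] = 48.07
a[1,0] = 81.93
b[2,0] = 3.23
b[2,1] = -85.72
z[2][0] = -37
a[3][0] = 59.87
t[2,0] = 71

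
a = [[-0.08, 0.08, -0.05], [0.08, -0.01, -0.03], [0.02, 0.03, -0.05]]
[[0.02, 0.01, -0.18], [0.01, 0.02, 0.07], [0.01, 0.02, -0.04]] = a@[[0.63, 0.40, 1.01], [1.37, 0.66, -0.85], [0.82, 0.16, 0.69]]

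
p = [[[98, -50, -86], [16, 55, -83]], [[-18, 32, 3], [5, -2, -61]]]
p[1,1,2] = -61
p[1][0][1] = 32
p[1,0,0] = -18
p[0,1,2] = -83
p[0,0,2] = -86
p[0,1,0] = 16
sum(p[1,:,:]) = -41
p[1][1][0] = 5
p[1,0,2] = 3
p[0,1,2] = -83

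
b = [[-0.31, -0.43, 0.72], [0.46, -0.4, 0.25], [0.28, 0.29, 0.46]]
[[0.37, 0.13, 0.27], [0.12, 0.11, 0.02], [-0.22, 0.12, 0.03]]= b@[[-0.27, 0.11, -0.17], [-0.58, -0.02, -0.11], [0.05, 0.21, 0.23]]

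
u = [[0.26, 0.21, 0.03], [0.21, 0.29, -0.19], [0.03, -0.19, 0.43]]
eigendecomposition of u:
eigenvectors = [[0.62, -0.7, -0.34], [-0.70, -0.30, -0.65], [-0.36, -0.65, 0.68]]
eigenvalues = [0.01, 0.38, 0.6]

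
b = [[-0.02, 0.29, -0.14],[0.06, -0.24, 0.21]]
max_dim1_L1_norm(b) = 0.51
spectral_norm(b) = 0.45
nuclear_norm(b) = 0.52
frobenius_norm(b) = 0.46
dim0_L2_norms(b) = [0.06, 0.38, 0.25]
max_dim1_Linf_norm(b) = 0.29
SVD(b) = [[-0.7, 0.71], [0.71, 0.7]] @ diag([0.45266079617201527, 0.06706864847987673]) @ [[0.13, -0.83, 0.55], [0.42, 0.54, 0.73]]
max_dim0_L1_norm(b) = 0.53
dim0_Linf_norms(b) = [0.06, 0.29, 0.21]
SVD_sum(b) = [[-0.04, 0.26, -0.17], [0.04, -0.27, 0.18]] + [[0.02, 0.03, 0.03],[0.02, 0.03, 0.03]]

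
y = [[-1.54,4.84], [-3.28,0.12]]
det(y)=15.690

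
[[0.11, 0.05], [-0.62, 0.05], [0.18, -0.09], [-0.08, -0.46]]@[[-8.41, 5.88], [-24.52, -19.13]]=[[-2.15, -0.31], [3.99, -4.60], [0.69, 2.78], [11.95, 8.33]]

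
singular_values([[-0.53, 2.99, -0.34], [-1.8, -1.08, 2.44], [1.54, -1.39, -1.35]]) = [3.65, 3.54, 0.0]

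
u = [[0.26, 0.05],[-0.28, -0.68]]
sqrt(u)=[[0.50-0.01j, (0.03-0.04j)], [(-0.15+0.25j), (-0.01+0.83j)]]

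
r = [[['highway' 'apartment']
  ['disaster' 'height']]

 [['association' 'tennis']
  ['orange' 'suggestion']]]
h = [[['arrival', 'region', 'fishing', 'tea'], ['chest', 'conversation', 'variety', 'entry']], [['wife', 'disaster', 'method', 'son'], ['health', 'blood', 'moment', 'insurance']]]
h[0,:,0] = ['arrival', 'chest']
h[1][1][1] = 'blood'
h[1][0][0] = 'wife'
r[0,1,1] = 'height'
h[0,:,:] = [['arrival', 'region', 'fishing', 'tea'], ['chest', 'conversation', 'variety', 'entry']]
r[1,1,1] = 'suggestion'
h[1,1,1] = 'blood'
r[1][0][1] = 'tennis'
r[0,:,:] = [['highway', 'apartment'], ['disaster', 'height']]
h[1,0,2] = 'method'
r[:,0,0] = ['highway', 'association']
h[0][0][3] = 'tea'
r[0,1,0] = 'disaster'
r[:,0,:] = [['highway', 'apartment'], ['association', 'tennis']]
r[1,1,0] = 'orange'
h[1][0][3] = 'son'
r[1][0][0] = 'association'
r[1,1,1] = 'suggestion'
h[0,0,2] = 'fishing'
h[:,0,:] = [['arrival', 'region', 'fishing', 'tea'], ['wife', 'disaster', 'method', 'son']]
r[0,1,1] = 'height'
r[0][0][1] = 'apartment'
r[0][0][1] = 'apartment'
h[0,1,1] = 'conversation'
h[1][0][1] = 'disaster'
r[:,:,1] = [['apartment', 'height'], ['tennis', 'suggestion']]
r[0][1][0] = 'disaster'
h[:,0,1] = ['region', 'disaster']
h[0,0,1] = 'region'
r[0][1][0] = 'disaster'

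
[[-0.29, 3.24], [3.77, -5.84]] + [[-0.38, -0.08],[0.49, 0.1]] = [[-0.67, 3.16],[4.26, -5.74]]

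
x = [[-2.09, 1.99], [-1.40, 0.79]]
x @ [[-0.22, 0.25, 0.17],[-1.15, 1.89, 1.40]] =[[-1.83, 3.24, 2.43], [-0.60, 1.14, 0.87]]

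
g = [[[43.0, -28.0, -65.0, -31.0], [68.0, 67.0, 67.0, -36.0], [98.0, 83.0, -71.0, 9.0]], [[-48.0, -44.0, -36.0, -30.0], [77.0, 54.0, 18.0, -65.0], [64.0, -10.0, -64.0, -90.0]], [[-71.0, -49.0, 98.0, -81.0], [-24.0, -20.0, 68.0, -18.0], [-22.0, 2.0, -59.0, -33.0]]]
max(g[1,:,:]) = 77.0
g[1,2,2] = -64.0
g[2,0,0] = -71.0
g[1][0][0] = -48.0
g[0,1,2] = 67.0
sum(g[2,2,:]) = -112.0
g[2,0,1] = -49.0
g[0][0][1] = -28.0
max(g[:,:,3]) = 9.0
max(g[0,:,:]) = 98.0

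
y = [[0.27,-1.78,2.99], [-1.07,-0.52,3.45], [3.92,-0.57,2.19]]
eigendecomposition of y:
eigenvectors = [[-0.63,  -0.39,  0.04], [-0.68,  -0.51,  0.85], [0.37,  -0.76,  0.52]]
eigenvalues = [-3.41, 3.8, 1.55]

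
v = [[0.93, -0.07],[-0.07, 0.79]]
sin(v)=[[0.80, -0.05], [-0.05, 0.71]]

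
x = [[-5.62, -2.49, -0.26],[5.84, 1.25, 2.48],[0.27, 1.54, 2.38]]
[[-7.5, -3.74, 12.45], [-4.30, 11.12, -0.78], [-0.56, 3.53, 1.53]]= x @ [[-0.40, 1.24, -0.67], [4.22, -1.54, -3.82], [-2.92, 2.34, 3.19]]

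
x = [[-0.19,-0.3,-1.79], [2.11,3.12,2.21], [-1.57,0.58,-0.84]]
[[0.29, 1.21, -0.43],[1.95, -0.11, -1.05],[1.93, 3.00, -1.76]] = x@[[-0.6, -1.05, 0.58], [1.25, 1.22, -0.97], [-0.31, -0.77, 0.34]]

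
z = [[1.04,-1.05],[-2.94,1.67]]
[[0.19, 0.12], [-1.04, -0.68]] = z @ [[0.57,0.38], [0.38,0.26]]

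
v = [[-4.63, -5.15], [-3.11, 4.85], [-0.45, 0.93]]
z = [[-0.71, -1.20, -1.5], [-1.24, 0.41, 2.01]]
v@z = [[9.67, 3.44, -3.41], [-3.81, 5.72, 14.41], [-0.83, 0.92, 2.54]]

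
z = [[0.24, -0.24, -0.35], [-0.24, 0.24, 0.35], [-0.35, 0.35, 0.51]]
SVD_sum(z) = [[0.24, -0.24, -0.35], [-0.24, 0.24, 0.35], [-0.35, 0.35, 0.51]] + [[-0.00, 0.00, -0.0], [0.00, -0.0, 0.0], [-0.00, 0.0, -0.0]] + [[-0.00, -0.00, -0.00], [-0.0, -0.0, -0.0], [-0.0, -0.0, -0.00]]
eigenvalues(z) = [0.99, -0.0, -0.0]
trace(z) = 0.99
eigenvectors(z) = [[-0.49, 0.71, 0.51], [0.49, 0.71, -0.51], [0.72, 0.00, 0.7]]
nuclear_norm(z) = 0.99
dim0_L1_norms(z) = [0.83, 0.83, 1.21]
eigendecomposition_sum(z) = [[0.24, -0.24, -0.35],[-0.24, 0.24, 0.35],[-0.35, 0.35, 0.51]] + [[-0.0,-0.0,0.00],[-0.00,-0.00,0.0],[-0.0,-0.00,0.00]] + [[-0.0, 0.0, -0.00],[0.00, -0.00, 0.0],[-0.00, 0.00, -0.00]]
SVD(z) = [[-0.49, 0.51, 0.71], [0.49, -0.51, 0.71], [0.72, 0.70, 0.0]] @ diag([0.99020197899443, 0.00020197899443004426, 1.907487523543907e-17]) @ [[-0.49, 0.49, 0.72], [-0.51, 0.51, -0.7], [-0.71, -0.71, -0.0]]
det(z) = 0.00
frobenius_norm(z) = 0.99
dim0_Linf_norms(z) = [0.35, 0.35, 0.51]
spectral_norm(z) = 0.99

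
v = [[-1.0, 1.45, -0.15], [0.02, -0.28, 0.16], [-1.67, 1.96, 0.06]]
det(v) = 0.005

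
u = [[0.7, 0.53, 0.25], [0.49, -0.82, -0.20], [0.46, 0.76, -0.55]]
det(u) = 0.704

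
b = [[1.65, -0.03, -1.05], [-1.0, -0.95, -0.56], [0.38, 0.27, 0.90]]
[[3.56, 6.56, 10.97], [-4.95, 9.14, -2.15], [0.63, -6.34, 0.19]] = b@[[1.45, 0.58, 5.76],[4.42, -7.21, -3.03],[-1.24, -5.13, -1.31]]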